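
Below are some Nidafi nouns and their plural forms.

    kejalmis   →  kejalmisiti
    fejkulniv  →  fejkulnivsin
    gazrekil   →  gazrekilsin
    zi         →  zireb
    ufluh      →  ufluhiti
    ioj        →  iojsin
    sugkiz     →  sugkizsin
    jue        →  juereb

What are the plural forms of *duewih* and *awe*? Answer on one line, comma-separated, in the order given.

duewihiti, awereb

The pattern is voicing of the final sound: -iti when the stem ends in a voiceless consonant (*kejalmis*, *ufluh*); -sin when the stem ends in a voiced consonant (*fejkulniv*, *gazrekil*, *ioj*, *sugkiz*); -reb when the stem ends in a vowel (*zi*, *jue*).
*duewih*: final sound = /h/, a voiceless consonant → -iti → *duewihiti*.
Since the final sound of *awe* is /e/ (a vowel), it takes -reb, giving *awereb*.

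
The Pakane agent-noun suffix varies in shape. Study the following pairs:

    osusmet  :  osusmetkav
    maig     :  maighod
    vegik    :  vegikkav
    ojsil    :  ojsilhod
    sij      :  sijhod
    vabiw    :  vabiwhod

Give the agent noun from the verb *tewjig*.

Looking at the final consonant of each stem: -kav when the stem ends in a voiceless consonant (*osusmet*, *vegik*); -hod when the stem ends in a voiced consonant (*maig*, *ojsil*, *sij*, *vabiw*).
The final consonant of *tewjig* is /g/, which is voiced, so the suffix is -hod, giving *tewjighod*.

tewjighod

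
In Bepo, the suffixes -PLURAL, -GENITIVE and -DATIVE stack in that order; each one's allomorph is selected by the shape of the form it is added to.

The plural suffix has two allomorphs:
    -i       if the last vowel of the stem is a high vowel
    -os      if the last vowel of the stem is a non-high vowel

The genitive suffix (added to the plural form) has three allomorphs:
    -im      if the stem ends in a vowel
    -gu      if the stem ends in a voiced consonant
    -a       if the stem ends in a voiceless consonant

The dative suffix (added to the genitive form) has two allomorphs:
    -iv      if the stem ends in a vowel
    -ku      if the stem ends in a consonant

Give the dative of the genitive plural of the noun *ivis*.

ivisiimku

*ivis*: last vowel = /i/, a high vowel → -i → *ivisi*.
Since the final sound of the plural form *ivisi* is /i/ (a vowel), it takes -im, giving *ivisiim*.
Since the final sound of the genitive form *ivisiim* is /m/ (a consonant), it takes -ku, giving *ivisiimku*.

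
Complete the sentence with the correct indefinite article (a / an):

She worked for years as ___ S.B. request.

an

The indefinite article is chosen by the initial *sound* of the following word, not its spelling.
The initialism *S.B.* is read letter by letter; the first letter, S, is pronounced /ɛs/, which begins with a vowel sound.
So the article is *an*: She worked for years as an S.B. request.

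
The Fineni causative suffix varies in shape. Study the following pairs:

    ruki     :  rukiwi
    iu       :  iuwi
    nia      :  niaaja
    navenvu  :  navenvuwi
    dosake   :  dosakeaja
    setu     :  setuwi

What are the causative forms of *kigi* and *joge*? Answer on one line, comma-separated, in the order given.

kigiwi, jogeaja

The suffix is conditioned by the last vowel: -wi when the last vowel of the stem is a high vowel (*ruki*, *iu*, *navenvu*, *setu*); -aja when the last vowel of the stem is a non-high vowel (*nia*, *dosake*).
*kigi*: last vowel = /i/, a high vowel → -wi → *kigiwi*.
Since the last vowel of *joge* is /e/ (a non-high vowel), it takes -aja, giving *jogeaja*.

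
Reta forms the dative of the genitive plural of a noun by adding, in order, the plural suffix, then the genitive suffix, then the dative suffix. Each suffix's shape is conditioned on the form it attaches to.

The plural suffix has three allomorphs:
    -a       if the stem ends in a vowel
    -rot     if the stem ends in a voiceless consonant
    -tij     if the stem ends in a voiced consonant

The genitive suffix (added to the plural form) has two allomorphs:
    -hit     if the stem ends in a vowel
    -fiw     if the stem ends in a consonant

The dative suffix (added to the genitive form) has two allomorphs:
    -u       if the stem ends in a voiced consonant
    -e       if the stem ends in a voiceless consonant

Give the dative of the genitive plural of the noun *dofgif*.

The final sound of *dofgif* is /f/, which is a voiceless consonant, so the plural suffix is -rot, giving *dofgifrot*.
The final sound of the plural form *dofgifrot* is /t/, which is a consonant, so the genitive suffix is -fiw, giving *dofgifrotfiw*.
Since the final consonant of the genitive form *dofgifrotfiw* is /w/ (voiced), it takes -u, giving *dofgifrotfiwu*.

dofgifrotfiwu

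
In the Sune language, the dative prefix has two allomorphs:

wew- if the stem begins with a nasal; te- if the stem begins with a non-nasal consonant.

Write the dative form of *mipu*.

wewmipu

The first consonant of *mipu* is /m/, which is a nasal, so the prefix is wew-, giving *wewmipu*.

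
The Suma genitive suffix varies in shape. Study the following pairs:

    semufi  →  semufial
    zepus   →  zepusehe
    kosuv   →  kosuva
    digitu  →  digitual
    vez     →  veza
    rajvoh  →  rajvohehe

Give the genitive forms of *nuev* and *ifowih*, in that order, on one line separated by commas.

nueva, ifowihehe

The alternation tracks the final sound of the stem — -ehe when the stem ends in a voiceless consonant (*zepus*, *rajvoh*); -a when the stem ends in a voiced consonant (*kosuv*, *vez*); -al when the stem ends in a vowel (*semufi*, *digitu*).
*nuev* — final sound /v/ (a voiced consonant) → -a → *nueva*.
Since the final sound of *ifowih* is /h/ (a voiceless consonant), it takes -ehe, giving *ifowihehe*.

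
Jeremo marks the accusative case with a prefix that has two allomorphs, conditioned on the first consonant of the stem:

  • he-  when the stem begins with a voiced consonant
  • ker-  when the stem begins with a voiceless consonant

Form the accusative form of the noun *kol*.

kerkol

*kol*: first consonant = /k/, voiceless → ker- → *kerkol*.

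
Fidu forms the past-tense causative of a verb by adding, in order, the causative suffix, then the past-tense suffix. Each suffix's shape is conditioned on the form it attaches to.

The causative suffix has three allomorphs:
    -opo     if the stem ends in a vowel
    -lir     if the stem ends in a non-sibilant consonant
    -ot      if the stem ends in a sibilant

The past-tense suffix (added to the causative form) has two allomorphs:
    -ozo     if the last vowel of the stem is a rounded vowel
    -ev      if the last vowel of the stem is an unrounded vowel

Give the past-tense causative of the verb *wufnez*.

The final sound of *wufnez* is /z/, which is a sibilant, so the causative suffix is -ot, giving *wufnezot*.
The last vowel of the causative form *wufnezot* is /o/, which is a rounded vowel, so the past-tense suffix is -ozo, giving *wufnezotozo*.

wufnezotozo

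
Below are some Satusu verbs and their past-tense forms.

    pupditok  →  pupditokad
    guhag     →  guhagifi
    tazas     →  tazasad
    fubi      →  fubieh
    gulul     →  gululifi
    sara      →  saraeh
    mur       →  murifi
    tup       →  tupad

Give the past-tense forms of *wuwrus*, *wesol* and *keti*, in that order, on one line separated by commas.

wuwrusad, wesolifi, ketieh

The pattern is voicing of the final sound: -ad when the stem ends in a voiceless consonant (*pupditok*, *tazas*, *tup*); -ifi when the stem ends in a voiced consonant (*guhag*, *gulul*, *mur*); -eh when the stem ends in a vowel (*fubi*, *sara*).
Since the final sound of *wuwrus* is /s/ (a voiceless consonant), it takes -ad, giving *wuwrusad*.
The final sound of *wesol* is /l/, which is a voiced consonant, so the suffix is -ifi, giving *wesolifi*.
*keti*: final sound = /i/, a vowel → -eh → *ketieh*.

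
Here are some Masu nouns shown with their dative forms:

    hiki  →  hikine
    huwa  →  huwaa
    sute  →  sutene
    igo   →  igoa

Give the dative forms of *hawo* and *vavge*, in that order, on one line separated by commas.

hawoa, vavgene

The pattern is front/back vowel harmony: -ne when the last vowel of the stem is a front vowel (*hiki*, *sute*); -a when the last vowel of the stem is a back vowel (*huwa*, *igo*).
Since the last vowel of *hawo* is /o/ (a back vowel), it takes -a, giving *hawoa*.
*vavge* — last vowel /e/ (a front vowel) → -ne → *vavgene*.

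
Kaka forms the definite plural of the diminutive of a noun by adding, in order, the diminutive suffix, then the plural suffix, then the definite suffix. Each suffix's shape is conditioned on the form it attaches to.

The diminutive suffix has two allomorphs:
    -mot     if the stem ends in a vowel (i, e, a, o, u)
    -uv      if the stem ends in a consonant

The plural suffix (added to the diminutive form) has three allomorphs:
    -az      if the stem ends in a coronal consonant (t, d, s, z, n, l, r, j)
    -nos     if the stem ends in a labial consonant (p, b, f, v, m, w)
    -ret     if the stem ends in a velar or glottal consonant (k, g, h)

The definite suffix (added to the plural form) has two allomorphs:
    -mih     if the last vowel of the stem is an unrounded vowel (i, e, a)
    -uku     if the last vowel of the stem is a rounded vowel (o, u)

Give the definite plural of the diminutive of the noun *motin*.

Since the final sound of *motin* is /n/ (a consonant), it takes -uv, giving *motinuv*.
The diminutive form *motinuv* — final consonant /v/ (labial) → -nos → *motinuvnos*.
The plural form *motinuvnos*: last vowel = /o/, a rounded vowel → -uku → *motinuvnosuku*.

motinuvnosuku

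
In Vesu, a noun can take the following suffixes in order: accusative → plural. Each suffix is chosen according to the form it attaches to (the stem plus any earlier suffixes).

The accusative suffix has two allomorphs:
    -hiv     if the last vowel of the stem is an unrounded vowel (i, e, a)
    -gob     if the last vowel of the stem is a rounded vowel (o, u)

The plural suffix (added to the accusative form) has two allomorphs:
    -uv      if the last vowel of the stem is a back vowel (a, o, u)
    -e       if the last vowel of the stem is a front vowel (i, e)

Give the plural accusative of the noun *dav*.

davhive

Since the last vowel of *dav* is /a/ (an unrounded vowel), it takes -hiv, giving *davhiv*.
Since the last vowel of the accusative form *davhiv* is /i/ (a front vowel), it takes -e, giving *davhive*.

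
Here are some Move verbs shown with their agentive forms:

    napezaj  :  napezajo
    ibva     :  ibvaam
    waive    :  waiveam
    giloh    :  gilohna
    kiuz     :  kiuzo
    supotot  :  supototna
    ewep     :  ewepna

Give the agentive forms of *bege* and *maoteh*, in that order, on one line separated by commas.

begeam, maotehna

The suffix is conditioned by the final sound: -na when the stem ends in a voiceless consonant (*giloh*, *supotot*, *ewep*); -o when the stem ends in a voiced consonant (*napezaj*, *kiuz*); -am when the stem ends in a vowel (*ibva*, *waive*).
*bege*: final sound = /e/, a vowel → -am → *begeam*.
*maoteh* — final sound /h/ (a voiceless consonant) → -na → *maotehna*.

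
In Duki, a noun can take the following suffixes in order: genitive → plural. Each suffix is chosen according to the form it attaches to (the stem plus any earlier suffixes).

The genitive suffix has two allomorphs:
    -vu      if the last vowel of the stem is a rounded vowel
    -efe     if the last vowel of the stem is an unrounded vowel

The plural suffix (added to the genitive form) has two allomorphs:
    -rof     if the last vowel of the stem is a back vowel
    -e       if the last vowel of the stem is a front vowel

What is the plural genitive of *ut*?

*ut* — last vowel /u/ (a rounded vowel) → -vu → *utvu*.
The genitive form *utvu* — last vowel /u/ (a back vowel) → -rof → *utvurof*.

utvurof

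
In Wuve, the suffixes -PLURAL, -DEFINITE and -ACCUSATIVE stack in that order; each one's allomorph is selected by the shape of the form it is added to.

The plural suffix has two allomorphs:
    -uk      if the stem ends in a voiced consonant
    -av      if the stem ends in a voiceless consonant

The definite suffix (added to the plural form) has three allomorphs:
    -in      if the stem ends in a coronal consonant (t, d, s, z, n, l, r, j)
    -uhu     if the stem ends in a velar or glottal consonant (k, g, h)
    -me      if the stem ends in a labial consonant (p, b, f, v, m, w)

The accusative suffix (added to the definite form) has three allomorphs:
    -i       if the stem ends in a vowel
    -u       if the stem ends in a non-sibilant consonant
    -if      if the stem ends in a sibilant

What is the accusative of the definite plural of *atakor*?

The final consonant of *atakor* is /r/, which is voiced, so the plural suffix is -uk, giving *atakoruk*.
The final consonant of the plural form *atakoruk* is /k/, which is velar/glottal, so the definite suffix is -uhu, giving *atakorukuhu*.
The final sound of the definite form *atakorukuhu* is /u/, which is a vowel, so the accusative suffix is -i, giving *atakorukuhui*.

atakorukuhui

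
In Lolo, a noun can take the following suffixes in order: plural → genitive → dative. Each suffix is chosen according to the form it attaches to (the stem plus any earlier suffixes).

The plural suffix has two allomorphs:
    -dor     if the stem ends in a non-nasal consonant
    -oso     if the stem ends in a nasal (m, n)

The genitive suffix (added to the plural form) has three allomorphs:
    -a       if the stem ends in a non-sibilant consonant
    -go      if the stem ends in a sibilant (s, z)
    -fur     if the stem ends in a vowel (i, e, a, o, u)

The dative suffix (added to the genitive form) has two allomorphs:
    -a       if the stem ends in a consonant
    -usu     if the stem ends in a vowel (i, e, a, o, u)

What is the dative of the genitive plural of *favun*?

*favun*: final consonant = /n/, a nasal → -oso → *favunoso*.
The plural form *favunoso*: final sound = /o/, a vowel → -fur → *favunosofur*.
Since the final sound of the genitive form *favunosofur* is /r/ (a consonant), it takes -a, giving *favunosofura*.

favunosofura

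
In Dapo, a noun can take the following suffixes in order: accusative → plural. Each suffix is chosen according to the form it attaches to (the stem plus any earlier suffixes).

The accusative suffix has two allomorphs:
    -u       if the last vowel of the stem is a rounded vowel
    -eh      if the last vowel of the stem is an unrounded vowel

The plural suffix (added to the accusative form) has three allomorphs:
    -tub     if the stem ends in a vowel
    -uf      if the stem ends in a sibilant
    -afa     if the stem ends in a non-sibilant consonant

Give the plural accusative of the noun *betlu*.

*betlu*: last vowel = /u/, a rounded vowel → -u → *betluu*.
The final sound of the accusative form *betluu* is /u/, which is a vowel, so the plural suffix is -tub, giving *betluutub*.

betluutub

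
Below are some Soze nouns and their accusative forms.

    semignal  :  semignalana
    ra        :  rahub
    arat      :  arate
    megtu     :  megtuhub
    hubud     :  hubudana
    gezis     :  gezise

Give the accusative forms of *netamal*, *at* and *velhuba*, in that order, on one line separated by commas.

netamalana, ate, velhubahub

Looking at the final sound of each stem: -e when the stem ends in a voiceless consonant (*arat*, *gezis*); -ana when the stem ends in a voiced consonant (*semignal*, *hubud*); -hub when the stem ends in a vowel (*ra*, *megtu*).
The final sound of *netamal* is /l/, which is a voiced consonant, so the suffix is -ana, giving *netamalana*.
The final sound of *at* is /t/, which is a voiceless consonant, so the suffix is -e, giving *ate*.
Since the final sound of *velhuba* is /a/ (a vowel), it takes -hub, giving *velhubahub*.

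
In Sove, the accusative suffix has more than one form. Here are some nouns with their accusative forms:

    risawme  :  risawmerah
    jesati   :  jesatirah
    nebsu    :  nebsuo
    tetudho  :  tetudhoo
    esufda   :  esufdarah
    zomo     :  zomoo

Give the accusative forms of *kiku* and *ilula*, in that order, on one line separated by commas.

The suffix is conditioned by the last vowel: -o when the last vowel of the stem is a rounded vowel (*nebsu*, *tetudho*, *zomo*); -rah when the last vowel of the stem is an unrounded vowel (*risawme*, *jesati*, *esufda*).
Since the last vowel of *kiku* is /u/ (a rounded vowel), it takes -o, giving *kikuo*.
Since the last vowel of *ilula* is /a/ (an unrounded vowel), it takes -rah, giving *ilularah*.

kikuo, ilularah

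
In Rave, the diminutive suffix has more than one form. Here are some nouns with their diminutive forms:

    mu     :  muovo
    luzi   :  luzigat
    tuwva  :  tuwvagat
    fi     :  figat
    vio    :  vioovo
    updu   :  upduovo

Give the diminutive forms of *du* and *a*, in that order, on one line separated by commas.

duovo, agat

The alternation tracks the last vowel of the stem — -ovo when the last vowel of the stem is a rounded vowel (*mu*, *vio*, *updu*); -gat when the last vowel of the stem is an unrounded vowel (*luzi*, *tuwva*, *fi*).
Since the last vowel of *du* is /u/ (a rounded vowel), it takes -ovo, giving *duovo*.
The last vowel of *a* is /a/, which is an unrounded vowel, so the suffix is -gat, giving *agat*.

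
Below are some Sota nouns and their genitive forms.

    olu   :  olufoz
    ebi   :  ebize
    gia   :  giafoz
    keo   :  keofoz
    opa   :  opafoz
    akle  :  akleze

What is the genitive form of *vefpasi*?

Looking at the last vowel of each stem: -ze when the last vowel of the stem is a front vowel (*ebi*, *akle*); -foz when the last vowel of the stem is a back vowel (*olu*, *gia*, *keo*, *opa*).
*vefpasi*: last vowel = /i/, a front vowel → -ze → *vefpasize*.

vefpasize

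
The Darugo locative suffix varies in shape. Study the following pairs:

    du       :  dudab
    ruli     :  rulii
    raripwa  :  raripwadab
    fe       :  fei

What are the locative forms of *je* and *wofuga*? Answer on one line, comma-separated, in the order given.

jei, wofugadab

The pattern is front/back vowel harmony: -i when the last vowel of the stem is a front vowel (*ruli*, *fe*); -dab when the last vowel of the stem is a back vowel (*du*, *raripwa*).
The last vowel of *je* is /e/, which is a front vowel, so the suffix is -i, giving *jei*.
*wofuga* — last vowel /a/ (a back vowel) → -dab → *wofugadab*.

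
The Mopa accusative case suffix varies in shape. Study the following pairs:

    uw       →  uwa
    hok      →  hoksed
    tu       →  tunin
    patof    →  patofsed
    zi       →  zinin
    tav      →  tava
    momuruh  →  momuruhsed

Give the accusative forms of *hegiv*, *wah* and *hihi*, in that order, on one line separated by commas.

Looking at the final sound of each stem: -sed when the stem ends in a voiceless consonant (*hok*, *patof*, *momuruh*); -a when the stem ends in a voiced consonant (*uw*, *tav*); -nin when the stem ends in a vowel (*tu*, *zi*).
The final sound of *hegiv* is /v/, which is a voiced consonant, so the suffix is -a, giving *hegiva*.
*wah*: final sound = /h/, a voiceless consonant → -sed → *wahsed*.
*hihi* — final sound /i/ (a vowel) → -nin → *hihinin*.

hegiva, wahsed, hihinin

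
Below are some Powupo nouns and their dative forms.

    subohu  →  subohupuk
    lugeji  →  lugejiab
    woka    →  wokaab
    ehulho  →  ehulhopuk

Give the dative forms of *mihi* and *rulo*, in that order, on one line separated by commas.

The alternation tracks the last vowel of the stem — -puk when the last vowel of the stem is a rounded vowel (*subohu*, *ehulho*); -ab when the last vowel of the stem is an unrounded vowel (*lugeji*, *woka*).
*mihi*: last vowel = /i/, an unrounded vowel → -ab → *mihiab*.
*rulo* — last vowel /o/ (a rounded vowel) → -puk → *rulopuk*.

mihiab, rulopuk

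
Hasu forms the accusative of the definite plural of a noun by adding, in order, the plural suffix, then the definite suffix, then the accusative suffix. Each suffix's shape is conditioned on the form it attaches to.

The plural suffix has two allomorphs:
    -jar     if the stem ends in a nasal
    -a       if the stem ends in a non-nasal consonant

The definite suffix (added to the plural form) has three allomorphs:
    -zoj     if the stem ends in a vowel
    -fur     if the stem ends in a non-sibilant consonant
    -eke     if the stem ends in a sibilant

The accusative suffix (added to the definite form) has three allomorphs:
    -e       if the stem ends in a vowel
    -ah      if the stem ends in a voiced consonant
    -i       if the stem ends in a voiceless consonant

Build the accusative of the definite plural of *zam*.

zamjarfurah

*zam*: final consonant = /m/, a nasal → -jar → *zamjar*.
The plural form *zamjar*: final sound = /r/, a non-sibilant consonant → -fur → *zamjarfur*.
The definite form *zamjarfur* — final sound /r/ (a voiced consonant) → -ah → *zamjarfurah*.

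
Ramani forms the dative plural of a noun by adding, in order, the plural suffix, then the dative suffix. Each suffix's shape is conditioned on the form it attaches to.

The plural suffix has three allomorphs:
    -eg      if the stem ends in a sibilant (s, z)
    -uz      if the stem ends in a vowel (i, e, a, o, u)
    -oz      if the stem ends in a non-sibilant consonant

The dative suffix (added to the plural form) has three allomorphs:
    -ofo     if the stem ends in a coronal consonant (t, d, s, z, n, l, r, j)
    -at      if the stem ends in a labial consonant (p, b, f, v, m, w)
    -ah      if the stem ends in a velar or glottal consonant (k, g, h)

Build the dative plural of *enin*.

eninozofo

*enin* — final sound /n/ (a non-sibilant consonant) → -oz → *eninoz*.
The final consonant of the plural form *eninoz* is /z/, which is coronal, so the dative suffix is -ofo, giving *eninozofo*.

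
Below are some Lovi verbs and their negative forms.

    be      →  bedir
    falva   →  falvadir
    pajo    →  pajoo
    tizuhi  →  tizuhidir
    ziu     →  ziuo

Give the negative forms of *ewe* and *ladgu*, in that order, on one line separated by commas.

The suffix is conditioned by the last vowel: -o when the last vowel of the stem is a rounded vowel (*pajo*, *ziu*); -dir when the last vowel of the stem is an unrounded vowel (*be*, *falva*, *tizuhi*).
The last vowel of *ewe* is /e/, which is an unrounded vowel, so the suffix is -dir, giving *ewedir*.
The last vowel of *ladgu* is /u/, which is a rounded vowel, so the suffix is -o, giving *ladguo*.

ewedir, ladguo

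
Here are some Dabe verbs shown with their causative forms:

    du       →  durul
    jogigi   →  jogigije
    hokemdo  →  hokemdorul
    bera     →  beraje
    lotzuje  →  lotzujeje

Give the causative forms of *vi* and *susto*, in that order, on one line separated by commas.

The alternation tracks the last vowel of the stem — -rul when the last vowel of the stem is a rounded vowel (*du*, *hokemdo*); -je when the last vowel of the stem is an unrounded vowel (*jogigi*, *bera*, *lotzuje*).
*vi*: last vowel = /i/, an unrounded vowel → -je → *vije*.
*susto* — last vowel /o/ (a rounded vowel) → -rul → *sustorul*.

vije, sustorul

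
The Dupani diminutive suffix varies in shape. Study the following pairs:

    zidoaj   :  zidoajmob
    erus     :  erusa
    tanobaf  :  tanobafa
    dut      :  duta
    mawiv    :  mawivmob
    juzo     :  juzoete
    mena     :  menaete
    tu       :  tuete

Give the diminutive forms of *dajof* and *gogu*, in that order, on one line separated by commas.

dajofa, goguete

The pattern is voicing of the final sound: -a when the stem ends in a voiceless consonant (*erus*, *tanobaf*, *dut*); -mob when the stem ends in a voiced consonant (*zidoaj*, *mawiv*); -ete when the stem ends in a vowel (*juzo*, *mena*, *tu*).
*dajof*: final sound = /f/, a voiceless consonant → -a → *dajofa*.
*gogu*: final sound = /u/, a vowel → -ete → *goguete*.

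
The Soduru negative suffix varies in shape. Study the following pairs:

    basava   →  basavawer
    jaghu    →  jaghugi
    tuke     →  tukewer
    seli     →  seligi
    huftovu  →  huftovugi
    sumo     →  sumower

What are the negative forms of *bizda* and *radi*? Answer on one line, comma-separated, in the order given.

The suffix is conditioned by the last vowel: -gi when the last vowel of the stem is a high vowel (*jaghu*, *seli*, *huftovu*); -wer when the last vowel of the stem is a non-high vowel (*basava*, *tuke*, *sumo*).
*bizda* — last vowel /a/ (a non-high vowel) → -wer → *bizdawer*.
Since the last vowel of *radi* is /i/ (a high vowel), it takes -gi, giving *radigi*.

bizdawer, radigi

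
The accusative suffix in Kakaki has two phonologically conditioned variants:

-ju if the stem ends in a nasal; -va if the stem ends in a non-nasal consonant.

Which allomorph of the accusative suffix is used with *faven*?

Since the final consonant of *faven* is /n/ (a nasal), it takes -ju.

-ju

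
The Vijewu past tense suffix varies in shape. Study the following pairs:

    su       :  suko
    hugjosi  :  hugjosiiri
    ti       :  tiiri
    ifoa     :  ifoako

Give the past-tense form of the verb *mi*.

Looking at the last vowel of each stem: -iri when the last vowel of the stem is a front vowel (*hugjosi*, *ti*); -ko when the last vowel of the stem is a back vowel (*su*, *ifoa*).
*mi*: last vowel = /i/, a front vowel → -iri → *miiri*.

miiri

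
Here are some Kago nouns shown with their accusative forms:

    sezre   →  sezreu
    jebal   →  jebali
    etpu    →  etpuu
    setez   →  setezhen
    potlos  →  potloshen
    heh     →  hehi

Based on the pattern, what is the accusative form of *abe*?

abeu

The suffix is conditioned by the final sound: -hen when the stem ends in a sibilant (*setez*, *potlos*); -i when the stem ends in a non-sibilant consonant (*jebal*, *heh*); -u when the stem ends in a vowel (*sezre*, *etpu*).
*abe* — final sound /e/ (a vowel) → -u → *abeu*.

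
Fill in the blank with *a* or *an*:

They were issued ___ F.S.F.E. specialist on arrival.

an

The indefinite article is chosen by the initial *sound* of the following word, not its spelling.
The initialism *F.S.F.E.* is read letter by letter; the first letter, F, is pronounced /ɛf/, which begins with a vowel sound.
So the article is *an*: They were issued an F.S.F.E. specialist on arrival.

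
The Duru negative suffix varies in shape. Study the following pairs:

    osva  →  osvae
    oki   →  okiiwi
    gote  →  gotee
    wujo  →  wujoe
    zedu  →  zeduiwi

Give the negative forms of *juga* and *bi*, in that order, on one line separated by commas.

jugae, biiwi

The pattern is height harmony: -iwi when the last vowel of the stem is a high vowel (*oki*, *zedu*); -e when the last vowel of the stem is a non-high vowel (*osva*, *gote*, *wujo*).
The last vowel of *juga* is /a/, which is a non-high vowel, so the suffix is -e, giving *jugae*.
Since the last vowel of *bi* is /i/ (a high vowel), it takes -iwi, giving *biiwi*.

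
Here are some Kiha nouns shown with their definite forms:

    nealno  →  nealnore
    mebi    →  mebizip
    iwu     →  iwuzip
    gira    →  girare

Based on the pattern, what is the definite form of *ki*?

kizip

The alternation tracks the last vowel of the stem — -zip when the last vowel of the stem is a high vowel (*mebi*, *iwu*); -re when the last vowel of the stem is a non-high vowel (*nealno*, *gira*).
Since the last vowel of *ki* is /i/ (a high vowel), it takes -zip, giving *kizip*.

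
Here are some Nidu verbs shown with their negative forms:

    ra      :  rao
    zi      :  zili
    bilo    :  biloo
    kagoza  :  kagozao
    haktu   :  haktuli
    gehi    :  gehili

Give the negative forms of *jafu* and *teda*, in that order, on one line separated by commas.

Looking at the last vowel of each stem: -li when the last vowel of the stem is a high vowel (*zi*, *haktu*, *gehi*); -o when the last vowel of the stem is a non-high vowel (*ra*, *bilo*, *kagoza*).
*jafu* — last vowel /u/ (a high vowel) → -li → *jafuli*.
Since the last vowel of *teda* is /a/ (a non-high vowel), it takes -o, giving *tedao*.

jafuli, tedao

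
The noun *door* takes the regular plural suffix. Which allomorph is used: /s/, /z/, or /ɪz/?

/z/

The stem *door* ends in a voiced non-sibilant sound.
The plural suffix surfaces as /ɪz/ after sibilants, /s/ after other voiceless consonants, and /z/ after other voiced sounds.
So the plural -s on *door* is pronounced /z/.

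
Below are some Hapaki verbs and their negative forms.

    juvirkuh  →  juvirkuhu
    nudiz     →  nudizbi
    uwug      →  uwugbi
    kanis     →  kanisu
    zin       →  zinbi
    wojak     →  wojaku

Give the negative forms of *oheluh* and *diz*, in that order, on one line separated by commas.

The alternation tracks the final consonant of the stem — -u when the stem ends in a voiceless consonant (*juvirkuh*, *kanis*, *wojak*); -bi when the stem ends in a voiced consonant (*nudiz*, *uwug*, *zin*).
The final consonant of *oheluh* is /h/, which is voiceless, so the suffix is -u, giving *oheluhu*.
*diz*: final consonant = /z/, voiced → -bi → *dizbi*.

oheluhu, dizbi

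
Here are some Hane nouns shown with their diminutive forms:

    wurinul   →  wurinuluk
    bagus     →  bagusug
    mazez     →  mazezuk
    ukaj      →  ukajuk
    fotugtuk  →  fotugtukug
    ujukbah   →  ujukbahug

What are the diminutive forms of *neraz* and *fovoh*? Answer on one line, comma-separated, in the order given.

The suffix is conditioned by the final consonant: -ug when the stem ends in a voiceless consonant (*bagus*, *fotugtuk*, *ujukbah*); -uk when the stem ends in a voiced consonant (*wurinul*, *mazez*, *ukaj*).
*neraz*: final consonant = /z/, voiced → -uk → *nerazuk*.
*fovoh*: final consonant = /h/, voiceless → -ug → *fovohug*.

nerazuk, fovohug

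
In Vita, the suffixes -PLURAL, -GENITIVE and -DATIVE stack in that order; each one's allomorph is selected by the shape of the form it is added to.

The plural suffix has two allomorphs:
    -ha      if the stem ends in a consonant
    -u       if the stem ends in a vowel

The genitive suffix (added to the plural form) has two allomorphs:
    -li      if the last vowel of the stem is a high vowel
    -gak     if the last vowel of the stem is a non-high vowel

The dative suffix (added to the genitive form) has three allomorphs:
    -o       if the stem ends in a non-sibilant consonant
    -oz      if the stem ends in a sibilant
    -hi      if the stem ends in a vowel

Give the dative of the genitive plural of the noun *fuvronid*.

fuvronidhagako

*fuvronid*: final sound = /d/, a consonant → -ha → *fuvronidha*.
The last vowel of the plural form *fuvronidha* is /a/, which is a non-high vowel, so the genitive suffix is -gak, giving *fuvronidhagak*.
Since the final sound of the genitive form *fuvronidhagak* is /k/ (a non-sibilant consonant), it takes -o, giving *fuvronidhagako*.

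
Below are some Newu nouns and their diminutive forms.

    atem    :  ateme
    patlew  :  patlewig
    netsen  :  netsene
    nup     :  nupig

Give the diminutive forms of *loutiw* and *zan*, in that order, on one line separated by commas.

The suffix is conditioned by the final consonant: -e when the stem ends in a nasal (*atem*, *netsen*); -ig when the stem ends in a non-nasal consonant (*patlew*, *nup*).
*loutiw*: final consonant = /w/, non-nasal → -ig → *loutiwig*.
The final consonant of *zan* is /n/, which is a nasal, so the suffix is -e, giving *zane*.

loutiwig, zane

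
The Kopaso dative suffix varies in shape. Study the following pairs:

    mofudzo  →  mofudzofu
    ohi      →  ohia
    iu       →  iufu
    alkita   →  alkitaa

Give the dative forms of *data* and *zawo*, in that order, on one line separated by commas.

The suffix is conditioned by the last vowel: -fu when the last vowel of the stem is a rounded vowel (*mofudzo*, *iu*); -a when the last vowel of the stem is an unrounded vowel (*ohi*, *alkita*).
*data*: last vowel = /a/, an unrounded vowel → -a → *dataa*.
*zawo* — last vowel /o/ (a rounded vowel) → -fu → *zawofu*.

dataa, zawofu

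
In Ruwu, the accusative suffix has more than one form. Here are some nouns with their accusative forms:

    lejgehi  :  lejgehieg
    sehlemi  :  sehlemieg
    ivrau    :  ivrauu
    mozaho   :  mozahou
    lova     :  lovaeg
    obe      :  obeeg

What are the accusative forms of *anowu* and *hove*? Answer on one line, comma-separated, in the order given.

anowuu, hoveeg

Looking at the last vowel of each stem: -u when the last vowel of the stem is a rounded vowel (*ivrau*, *mozaho*); -eg when the last vowel of the stem is an unrounded vowel (*lejgehi*, *sehlemi*, *lova*, *obe*).
*anowu* — last vowel /u/ (a rounded vowel) → -u → *anowuu*.
The last vowel of *hove* is /e/, which is an unrounded vowel, so the suffix is -eg, giving *hoveeg*.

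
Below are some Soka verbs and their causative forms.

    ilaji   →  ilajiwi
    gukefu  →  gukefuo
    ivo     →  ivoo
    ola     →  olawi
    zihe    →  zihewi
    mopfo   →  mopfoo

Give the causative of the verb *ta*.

tawi

The pattern is rounding harmony: -o when the last vowel of the stem is a rounded vowel (*gukefu*, *ivo*, *mopfo*); -wi when the last vowel of the stem is an unrounded vowel (*ilaji*, *ola*, *zihe*).
The last vowel of *ta* is /a/, which is an unrounded vowel, so the suffix is -wi, giving *tawi*.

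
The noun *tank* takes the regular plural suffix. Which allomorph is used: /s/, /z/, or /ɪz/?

The stem *tank* ends in a voiceless non-sibilant consonant.
The plural suffix surfaces as /ɪz/ after sibilants, /s/ after other voiceless consonants, and /z/ after other voiced sounds.
So the plural -s on *tank* is pronounced /s/.

/s/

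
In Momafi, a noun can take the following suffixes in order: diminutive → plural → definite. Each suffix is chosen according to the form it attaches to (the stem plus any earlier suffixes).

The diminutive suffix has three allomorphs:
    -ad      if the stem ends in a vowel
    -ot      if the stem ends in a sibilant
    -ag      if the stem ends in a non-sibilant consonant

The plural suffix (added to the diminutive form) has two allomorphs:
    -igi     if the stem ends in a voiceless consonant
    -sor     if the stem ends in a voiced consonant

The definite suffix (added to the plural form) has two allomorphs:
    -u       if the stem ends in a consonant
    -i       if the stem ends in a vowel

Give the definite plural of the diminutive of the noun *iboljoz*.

The final sound of *iboljoz* is /z/, which is a sibilant, so the diminutive suffix is -ot, giving *iboljozot*.
The diminutive form *iboljozot*: final consonant = /t/, voiceless → -igi → *iboljozotigi*.
The plural form *iboljozotigi* — final sound /i/ (a vowel) → -i → *iboljozotigii*.

iboljozotigii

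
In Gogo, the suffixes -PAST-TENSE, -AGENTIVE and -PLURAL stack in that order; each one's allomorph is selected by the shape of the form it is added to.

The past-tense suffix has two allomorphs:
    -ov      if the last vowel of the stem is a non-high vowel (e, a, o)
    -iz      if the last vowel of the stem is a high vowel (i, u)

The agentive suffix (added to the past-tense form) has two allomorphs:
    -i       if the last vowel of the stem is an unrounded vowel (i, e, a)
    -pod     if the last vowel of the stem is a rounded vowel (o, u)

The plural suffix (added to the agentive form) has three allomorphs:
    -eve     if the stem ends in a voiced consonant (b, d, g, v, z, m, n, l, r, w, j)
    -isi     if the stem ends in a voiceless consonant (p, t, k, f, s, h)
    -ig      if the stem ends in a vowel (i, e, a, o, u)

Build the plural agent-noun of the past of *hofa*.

hofaovpodeve

Since the last vowel of *hofa* is /a/ (a non-high vowel), it takes -ov, giving *hofaov*.
The past-tense form *hofaov*: last vowel = /o/, a rounded vowel → -pod → *hofaovpod*.
The agentive form *hofaovpod*: final sound = /d/, a voiced consonant → -eve → *hofaovpodeve*.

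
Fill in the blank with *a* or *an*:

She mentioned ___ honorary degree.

an

The indefinite article is chosen by the initial *sound* of the following word, not its spelling.
*honorary* begins with the sound /ɒ/ (silent h) — a vowel sound.
So the article is *an*: She mentioned an honorary degree.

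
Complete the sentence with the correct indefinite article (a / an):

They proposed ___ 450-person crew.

a

The indefinite article is chosen by the initial *sound* of the following word, not its spelling.
The number *450* is spoken "four hundred …", beginning with /fɔr/ — a consonant sound.
So the article is *a*: They proposed a 450-person crew.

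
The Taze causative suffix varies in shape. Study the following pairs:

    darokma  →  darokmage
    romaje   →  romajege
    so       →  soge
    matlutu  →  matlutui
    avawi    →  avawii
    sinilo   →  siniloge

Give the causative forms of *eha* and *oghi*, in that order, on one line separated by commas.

The alternation tracks the last vowel of the stem — -i when the last vowel of the stem is a high vowel (*matlutu*, *avawi*); -ge when the last vowel of the stem is a non-high vowel (*darokma*, *romaje*, *so*, *sinilo*).
The last vowel of *eha* is /a/, which is a non-high vowel, so the suffix is -ge, giving *ehage*.
*oghi*: last vowel = /i/, a high vowel → -i → *oghii*.

ehage, oghii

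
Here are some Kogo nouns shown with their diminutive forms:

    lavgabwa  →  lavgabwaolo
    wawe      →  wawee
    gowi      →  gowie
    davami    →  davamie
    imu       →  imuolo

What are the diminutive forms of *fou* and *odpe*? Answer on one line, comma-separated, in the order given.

fouolo, odpee

The suffix is conditioned by the last vowel: -e when the last vowel of the stem is a front vowel (*wawe*, *gowi*, *davami*); -olo when the last vowel of the stem is a back vowel (*lavgabwa*, *imu*).
*fou*: last vowel = /u/, a back vowel → -olo → *fouolo*.
*odpe* — last vowel /e/ (a front vowel) → -e → *odpee*.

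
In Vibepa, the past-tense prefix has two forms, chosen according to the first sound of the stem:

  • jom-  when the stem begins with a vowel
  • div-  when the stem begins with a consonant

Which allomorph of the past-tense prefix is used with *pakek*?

div-

*pakek* — first sound /p/ (a consonant) → div-.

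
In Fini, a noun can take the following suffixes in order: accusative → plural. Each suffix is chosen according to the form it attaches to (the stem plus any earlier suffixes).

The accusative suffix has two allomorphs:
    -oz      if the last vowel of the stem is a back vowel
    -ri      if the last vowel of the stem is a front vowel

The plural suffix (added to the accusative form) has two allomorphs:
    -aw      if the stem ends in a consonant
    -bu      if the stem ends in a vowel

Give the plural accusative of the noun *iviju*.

ivijuozaw

*iviju*: last vowel = /u/, a back vowel → -oz → *ivijuoz*.
The accusative form *ivijuoz* — final sound /z/ (a consonant) → -aw → *ivijuozaw*.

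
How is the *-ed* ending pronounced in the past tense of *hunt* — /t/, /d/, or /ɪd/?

/ɪd/

The stem *hunt* ends in /t/ or /d/.
The -ed suffix is realized as /ɪd/ after /t, d/; as /t/ after other voiceless consonants; and as /d/ after other voiced sounds.
So -ed on *hunt* is pronounced /ɪd/.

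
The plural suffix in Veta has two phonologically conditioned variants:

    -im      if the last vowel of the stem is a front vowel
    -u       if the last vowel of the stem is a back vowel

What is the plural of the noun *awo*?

*awo* — last vowel /o/ (a back vowel) → -u → *awou*.

awou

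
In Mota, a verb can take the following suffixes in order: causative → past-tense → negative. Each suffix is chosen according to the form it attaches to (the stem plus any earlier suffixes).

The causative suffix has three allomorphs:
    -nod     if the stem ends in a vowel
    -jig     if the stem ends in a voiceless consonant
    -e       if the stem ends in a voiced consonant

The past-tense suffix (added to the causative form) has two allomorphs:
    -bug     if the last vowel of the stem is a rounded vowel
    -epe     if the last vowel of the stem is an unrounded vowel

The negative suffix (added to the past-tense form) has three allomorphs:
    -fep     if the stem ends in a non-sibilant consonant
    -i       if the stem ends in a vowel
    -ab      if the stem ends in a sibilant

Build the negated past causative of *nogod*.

nogodeepei

Since the final sound of *nogod* is /d/ (a voiced consonant), it takes -e, giving *nogode*.
The causative form *nogode*: last vowel = /e/, an unrounded vowel → -epe → *nogodeepe*.
The final sound of the past-tense form *nogodeepe* is /e/, which is a vowel, so the negative suffix is -i, giving *nogodeepei*.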